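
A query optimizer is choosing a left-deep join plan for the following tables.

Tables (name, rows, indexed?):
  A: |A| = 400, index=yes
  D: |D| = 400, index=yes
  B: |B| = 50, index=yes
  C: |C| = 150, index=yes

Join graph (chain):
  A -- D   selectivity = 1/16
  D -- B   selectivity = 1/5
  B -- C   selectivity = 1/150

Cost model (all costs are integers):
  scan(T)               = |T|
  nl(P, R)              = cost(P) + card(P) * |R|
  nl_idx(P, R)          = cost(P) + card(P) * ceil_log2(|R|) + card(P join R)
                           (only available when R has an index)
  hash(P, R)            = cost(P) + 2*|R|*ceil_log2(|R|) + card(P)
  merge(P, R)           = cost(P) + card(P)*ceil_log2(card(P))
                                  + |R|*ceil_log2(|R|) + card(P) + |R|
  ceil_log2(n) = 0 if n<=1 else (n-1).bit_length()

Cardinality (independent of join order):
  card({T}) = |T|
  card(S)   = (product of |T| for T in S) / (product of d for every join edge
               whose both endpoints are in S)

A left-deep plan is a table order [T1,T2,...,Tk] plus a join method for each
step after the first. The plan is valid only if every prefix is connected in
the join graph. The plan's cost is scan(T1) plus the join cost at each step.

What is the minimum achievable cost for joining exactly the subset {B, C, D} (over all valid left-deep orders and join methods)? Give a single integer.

Selinger DP over subsets of {B,C,D}:
  {D}: scan cost=400, card=400
  {B}: scan cost=50, card=50
  {C}: scan cost=150, card=150
  {BD}: card=4000; try (B,hash)→1400, (D,merge)→4400, (D,nl_idx)→4500, (B,merge)→4750, (B,nl_idx)→6800, (D,hash)→7300 …(+2); best=1400 via (B,hash)
  {BC}: card=50; try (C,nl_idx)→500, (B,hash)→900, (B,nl_idx)→1100, (C,merge)→1750, (B,merge)→1850, (C,hash)→2500 …(+2); best=500 via (C,nl_idx)
  {BCD}: card=4000; try (D,merge)→4850, (D,nl_idx)→4950, (D,hash)→7750, (C,hash)→7800, (D,nl)→20500, (C,nl_idx)→37400 …(+2); best=4850 via (D,merge)

4850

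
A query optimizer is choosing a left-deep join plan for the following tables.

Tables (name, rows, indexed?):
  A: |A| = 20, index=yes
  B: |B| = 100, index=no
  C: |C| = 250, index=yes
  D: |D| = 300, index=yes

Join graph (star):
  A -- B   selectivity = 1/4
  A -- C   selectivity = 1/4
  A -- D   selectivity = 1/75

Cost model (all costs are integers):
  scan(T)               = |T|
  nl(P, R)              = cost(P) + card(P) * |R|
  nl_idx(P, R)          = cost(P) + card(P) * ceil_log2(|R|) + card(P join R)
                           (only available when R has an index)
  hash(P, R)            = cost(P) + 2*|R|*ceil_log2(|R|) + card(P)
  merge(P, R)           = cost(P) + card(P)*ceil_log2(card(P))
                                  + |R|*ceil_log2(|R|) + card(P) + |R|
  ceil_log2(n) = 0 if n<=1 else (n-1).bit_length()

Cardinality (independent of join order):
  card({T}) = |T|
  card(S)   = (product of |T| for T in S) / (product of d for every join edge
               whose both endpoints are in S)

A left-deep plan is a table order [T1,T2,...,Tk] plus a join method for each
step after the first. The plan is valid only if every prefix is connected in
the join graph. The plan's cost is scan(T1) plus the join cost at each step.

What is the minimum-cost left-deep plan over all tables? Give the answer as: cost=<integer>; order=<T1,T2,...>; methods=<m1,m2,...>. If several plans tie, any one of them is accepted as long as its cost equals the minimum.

Selinger DP (subsets sized 1..n):
  {A}: scan cost=20, card=20
  {B}: scan cost=100, card=100
  {C}: scan cost=250, card=250
  {D}: scan cost=300, card=300
  {AB}: card=500; try (A,hash)→400, (B,merge)→940, (A,merge)→1020, (A,nl_idx)→1100, (B,hash)→1440, (B,nl)→2020 …(+1); best=400 via (A,hash)
  {AC}: card=1250; try (A,hash)→700, (C,nl_idx)→1430, (C,merge)→2390, (A,merge)→2620, (A,nl_idx)→2750, (C,hash)→4040 …(+2); best=700 via (A,hash)
  {AD}: card=80; try (D,nl_idx)→280, (A,hash)→800, (A,nl_idx)→1880, (D,merge)→3140, (A,merge)→3420, (D,hash)→5440 …(+2); best=280 via (D,nl_idx)
  {ABC}: card=31250; try (B,hash)→3350, (C,hash)→4900, (C,merge)→7650, (B,merge)→16500, (C,nl_idx)→35650, (C,nl)→125400 …(+1); best=3350 via (B,hash)
  {ABD}: card=2000; try (B,merge)→1720, (B,hash)→1760, (D,hash)→6300, (D,nl_idx)→6900, (B,nl)→8280, (D,merge)→8400 …(+1); best=1720 via (B,merge)
  {ACD}: card=5000; try (C,merge)→3170, (C,hash)→4360, (C,nl_idx)→5920, (D,hash)→7350, (D,nl_idx)→16950, (D,merge)→18700 …(+2); best=3170 via (C,merge)
  {ABCD}: card=125000; try (C,hash)→7720, (B,hash)→9570, (C,merge)→27970, (D,hash)→40000, (B,merge)→73970, (C,nl_idx)→142720 …(+5); best=7720 via (C,hash)

cost=7720; order=A,D,B,C; methods=nl_idx,merge,hash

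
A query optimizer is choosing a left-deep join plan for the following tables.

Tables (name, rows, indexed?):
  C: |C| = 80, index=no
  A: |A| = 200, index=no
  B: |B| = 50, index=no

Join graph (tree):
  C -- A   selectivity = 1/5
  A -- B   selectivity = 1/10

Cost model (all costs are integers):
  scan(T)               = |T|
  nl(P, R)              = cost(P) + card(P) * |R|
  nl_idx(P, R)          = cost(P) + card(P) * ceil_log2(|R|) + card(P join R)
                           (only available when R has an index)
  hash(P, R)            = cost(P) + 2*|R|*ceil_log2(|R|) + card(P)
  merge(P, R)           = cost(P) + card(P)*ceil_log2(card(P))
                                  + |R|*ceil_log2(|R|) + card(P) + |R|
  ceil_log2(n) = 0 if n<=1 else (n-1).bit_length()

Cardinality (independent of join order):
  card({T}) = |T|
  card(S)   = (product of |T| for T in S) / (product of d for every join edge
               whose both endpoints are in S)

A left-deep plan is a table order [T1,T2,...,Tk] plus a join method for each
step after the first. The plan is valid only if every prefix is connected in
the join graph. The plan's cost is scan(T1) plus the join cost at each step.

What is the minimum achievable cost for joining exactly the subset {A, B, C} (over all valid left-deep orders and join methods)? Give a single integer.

Selinger DP over subsets of {A,B,C}:
  {C}: scan cost=80, card=80
  {A}: scan cost=200, card=200
  {B}: scan cost=50, card=50
  {AC}: card=3200; try (C,hash)→1520, (A,merge)→2520, (C,merge)→2640, (A,hash)→3360, (A,nl)→16080, (C,nl)→16200; best=1520 via (C,hash)
  {AB}: card=1000; try (B,hash)→1000, (A,merge)→2200, (B,merge)→2350, (A,hash)→3300, (A,nl)→10050, (B,nl)→10200; best=1000 via (B,hash)
  {ABC}: card=16000; try (C,hash)→3120, (B,hash)→5320, (C,merge)→12640, (B,merge)→43470, (C,nl)→81000, (B,nl)→161520; best=3120 via (C,hash)

3120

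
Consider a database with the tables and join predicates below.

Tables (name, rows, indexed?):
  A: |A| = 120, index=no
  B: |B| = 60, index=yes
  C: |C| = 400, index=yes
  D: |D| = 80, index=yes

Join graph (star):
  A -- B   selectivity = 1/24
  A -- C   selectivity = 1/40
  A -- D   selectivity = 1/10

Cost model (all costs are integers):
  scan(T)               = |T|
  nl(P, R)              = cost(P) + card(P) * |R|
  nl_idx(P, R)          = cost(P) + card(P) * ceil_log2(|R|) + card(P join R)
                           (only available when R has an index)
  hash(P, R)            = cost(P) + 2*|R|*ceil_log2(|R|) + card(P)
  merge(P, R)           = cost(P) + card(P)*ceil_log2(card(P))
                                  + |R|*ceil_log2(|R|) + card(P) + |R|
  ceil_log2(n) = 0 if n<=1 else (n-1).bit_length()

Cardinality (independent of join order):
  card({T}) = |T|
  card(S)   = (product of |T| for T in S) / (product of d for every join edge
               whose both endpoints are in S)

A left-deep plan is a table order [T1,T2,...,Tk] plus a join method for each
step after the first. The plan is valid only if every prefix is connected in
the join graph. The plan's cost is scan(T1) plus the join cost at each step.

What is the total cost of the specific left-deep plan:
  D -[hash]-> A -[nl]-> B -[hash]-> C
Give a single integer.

69040

step 1: scan D: cost=80, card=80
step 2: join A via hash
    card(P join A) = 80*120/(10) = 960
    cost = 80 + 2*120*7 + 80 = 1840
step 3: join B via nl
    card(P join B) = 960*60/(24) = 2400
    cost = 1840 + 960*60 = 59440
step 4: join C via hash
    card(P join C) = 2400*400/(40) = 24000
    cost = 59440 + 2*400*9 + 2400 = 69040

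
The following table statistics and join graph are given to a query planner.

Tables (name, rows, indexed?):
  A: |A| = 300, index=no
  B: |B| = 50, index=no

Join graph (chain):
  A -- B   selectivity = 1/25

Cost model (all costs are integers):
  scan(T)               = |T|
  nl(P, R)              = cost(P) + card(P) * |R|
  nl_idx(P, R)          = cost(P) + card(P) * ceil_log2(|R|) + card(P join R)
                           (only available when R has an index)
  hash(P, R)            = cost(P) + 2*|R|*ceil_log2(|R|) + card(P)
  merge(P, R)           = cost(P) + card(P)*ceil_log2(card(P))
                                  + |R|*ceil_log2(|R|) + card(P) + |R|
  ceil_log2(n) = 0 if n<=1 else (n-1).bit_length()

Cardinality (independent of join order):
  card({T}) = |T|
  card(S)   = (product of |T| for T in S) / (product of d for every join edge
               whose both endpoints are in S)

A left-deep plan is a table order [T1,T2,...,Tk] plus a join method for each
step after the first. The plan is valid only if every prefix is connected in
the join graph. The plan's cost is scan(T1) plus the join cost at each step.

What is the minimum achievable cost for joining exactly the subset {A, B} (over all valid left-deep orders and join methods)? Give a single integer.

1200

Selinger DP over subsets of {A,B}:
  {A}: scan cost=300, card=300
  {B}: scan cost=50, card=50
  {AB}: card=600; try (B,hash)→1200, (A,merge)→3400, (B,merge)→3650, (A,hash)→5500, (A,nl)→15050, (B,nl)→15300; best=1200 via (B,hash)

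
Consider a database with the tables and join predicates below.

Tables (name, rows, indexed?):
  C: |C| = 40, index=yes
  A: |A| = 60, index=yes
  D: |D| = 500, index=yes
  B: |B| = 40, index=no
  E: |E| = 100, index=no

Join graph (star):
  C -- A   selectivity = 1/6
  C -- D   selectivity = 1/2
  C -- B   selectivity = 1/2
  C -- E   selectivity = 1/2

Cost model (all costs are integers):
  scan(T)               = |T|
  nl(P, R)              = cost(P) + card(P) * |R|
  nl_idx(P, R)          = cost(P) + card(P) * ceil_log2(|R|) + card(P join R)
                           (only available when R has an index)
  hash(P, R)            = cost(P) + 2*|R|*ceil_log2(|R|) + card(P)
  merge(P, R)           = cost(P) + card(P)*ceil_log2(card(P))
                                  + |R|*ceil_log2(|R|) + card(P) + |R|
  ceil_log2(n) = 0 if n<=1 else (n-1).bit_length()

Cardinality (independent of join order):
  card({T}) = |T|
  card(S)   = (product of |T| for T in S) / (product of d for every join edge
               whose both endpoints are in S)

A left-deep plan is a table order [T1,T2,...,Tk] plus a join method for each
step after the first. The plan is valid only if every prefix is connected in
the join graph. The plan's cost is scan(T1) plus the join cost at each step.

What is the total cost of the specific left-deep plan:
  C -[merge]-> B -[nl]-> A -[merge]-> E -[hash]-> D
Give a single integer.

step 1: scan C: cost=40, card=40
step 2: join B via merge
    card(P join B) = 40*40/(2) = 800
    cost = 40 + 40*6 + 40*6 + 40 + 40 = 600
step 3: join A via nl
    card(P join A) = 800*60/(6) = 8000
    cost = 600 + 800*60 = 48600
step 4: join E via merge
    card(P join E) = 8000*100/(2) = 400000
    cost = 48600 + 8000*13 + 100*7 + 8000 + 100 = 161400
step 5: join D via hash
    card(P join D) = 400000*500/(2) = 100000000
    cost = 161400 + 2*500*9 + 400000 = 570400

570400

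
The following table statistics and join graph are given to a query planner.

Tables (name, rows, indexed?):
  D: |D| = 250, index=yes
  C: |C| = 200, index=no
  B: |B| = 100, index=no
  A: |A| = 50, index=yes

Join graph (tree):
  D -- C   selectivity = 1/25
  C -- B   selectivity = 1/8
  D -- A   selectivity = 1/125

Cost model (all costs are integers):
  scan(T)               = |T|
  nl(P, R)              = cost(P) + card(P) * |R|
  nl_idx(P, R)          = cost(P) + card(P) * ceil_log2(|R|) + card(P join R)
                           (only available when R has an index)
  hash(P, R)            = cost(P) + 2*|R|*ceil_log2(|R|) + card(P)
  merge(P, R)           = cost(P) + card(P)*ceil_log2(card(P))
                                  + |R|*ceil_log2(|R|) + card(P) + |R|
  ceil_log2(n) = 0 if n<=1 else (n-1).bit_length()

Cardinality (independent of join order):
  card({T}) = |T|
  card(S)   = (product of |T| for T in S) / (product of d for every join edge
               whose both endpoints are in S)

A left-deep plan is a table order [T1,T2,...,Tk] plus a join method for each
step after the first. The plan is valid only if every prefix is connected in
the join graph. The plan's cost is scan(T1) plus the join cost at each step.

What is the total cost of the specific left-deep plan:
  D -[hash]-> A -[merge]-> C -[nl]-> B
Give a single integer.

83700

step 1: scan D: cost=250, card=250
step 2: join A via hash
    card(P join A) = 250*50/(125) = 100
    cost = 250 + 2*50*6 + 250 = 1100
step 3: join C via merge
    card(P join C) = 100*200/(25) = 800
    cost = 1100 + 100*7 + 200*8 + 100 + 200 = 3700
step 4: join B via nl
    card(P join B) = 800*100/(8) = 10000
    cost = 3700 + 800*100 = 83700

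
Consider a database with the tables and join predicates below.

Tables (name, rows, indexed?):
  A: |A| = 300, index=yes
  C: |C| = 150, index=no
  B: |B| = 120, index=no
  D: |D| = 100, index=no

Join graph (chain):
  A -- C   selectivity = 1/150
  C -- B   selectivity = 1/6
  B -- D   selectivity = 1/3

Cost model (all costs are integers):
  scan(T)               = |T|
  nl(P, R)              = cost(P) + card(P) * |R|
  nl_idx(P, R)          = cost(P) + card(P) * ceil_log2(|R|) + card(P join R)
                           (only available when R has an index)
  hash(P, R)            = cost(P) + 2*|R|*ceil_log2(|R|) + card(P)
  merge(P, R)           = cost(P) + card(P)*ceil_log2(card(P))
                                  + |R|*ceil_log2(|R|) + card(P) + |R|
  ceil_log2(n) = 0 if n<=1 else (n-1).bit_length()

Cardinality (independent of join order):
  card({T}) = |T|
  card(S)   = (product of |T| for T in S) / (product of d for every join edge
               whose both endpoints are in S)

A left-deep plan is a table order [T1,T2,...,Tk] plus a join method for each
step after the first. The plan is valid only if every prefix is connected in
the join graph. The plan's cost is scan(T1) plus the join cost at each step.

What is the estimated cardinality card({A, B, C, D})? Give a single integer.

Tables in S: A(300), B(120), C(150), D(100)
Edges inside S: A-C(d=150), C-B(d=6), B-D(d=3)
numerator = 300 * 120 * 150 * 100 = 540000000
denominator = 150 * 6 * 3 = 2700
card(S) = 540000000 / 2700 = 200000

200000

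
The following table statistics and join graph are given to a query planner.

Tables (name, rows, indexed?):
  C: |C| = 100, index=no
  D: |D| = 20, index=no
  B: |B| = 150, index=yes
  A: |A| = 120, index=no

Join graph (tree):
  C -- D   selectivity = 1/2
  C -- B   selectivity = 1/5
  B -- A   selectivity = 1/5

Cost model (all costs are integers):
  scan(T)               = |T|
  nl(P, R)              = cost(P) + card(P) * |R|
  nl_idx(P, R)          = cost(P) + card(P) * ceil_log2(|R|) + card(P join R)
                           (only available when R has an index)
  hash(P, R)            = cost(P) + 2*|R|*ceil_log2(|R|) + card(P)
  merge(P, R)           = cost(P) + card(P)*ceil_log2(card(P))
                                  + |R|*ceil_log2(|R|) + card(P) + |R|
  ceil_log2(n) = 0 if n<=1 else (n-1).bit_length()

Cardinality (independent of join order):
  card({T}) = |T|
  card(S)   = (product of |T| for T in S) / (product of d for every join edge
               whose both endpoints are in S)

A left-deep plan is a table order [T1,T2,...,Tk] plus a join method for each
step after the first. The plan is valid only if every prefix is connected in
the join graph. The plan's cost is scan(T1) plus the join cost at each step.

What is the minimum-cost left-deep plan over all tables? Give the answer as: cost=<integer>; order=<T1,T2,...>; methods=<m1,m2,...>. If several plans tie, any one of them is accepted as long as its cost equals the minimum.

cost=35480; order=C,D,B,A; methods=hash,hash,hash

Selinger DP (subsets sized 1..n):
  {C}: scan cost=100, card=100
  {D}: scan cost=20, card=20
  {B}: scan cost=150, card=150
  {A}: scan cost=120, card=120
  {CD}: card=1000; try (D,hash)→400, (C,merge)→940, (D,merge)→1020, (C,hash)→1440, (C,nl)→2020, (D,nl)→2100; best=400 via (D,hash)
  {BC}: card=3000; try (C,hash)→1700, (B,merge)→2250, (C,merge)→2300, (B,hash)→2600, (B,nl_idx)→3900, (B,nl)→15100 …(+1); best=1700 via (C,hash)
  {AB}: card=3600; try (A,hash)→1980, (B,merge)→2430, (A,merge)→2460, (B,hash)→2640, (B,nl_idx)→4680, (B,nl)→18120 …(+1); best=1980 via (A,hash)
  {BCD}: card=30000; try (B,hash)→3800, (D,hash)→4900, (B,merge)→12750, (B,nl_idx)→38400, (D,merge)→40820, (D,nl)→61700 …(+1); best=3800 via (B,hash)
  {ABC}: card=72000; try (A,hash)→6380, (C,hash)→6980, (A,merge)→41660, (C,merge)→49580, (A,nl)→361700, (C,nl)→361980; best=6380 via (A,hash)
  {ABCD}: card=720000; try (A,hash)→35480, (D,hash)→78580, (A,merge)→484760, (D,merge)→1302500, (D,nl)→1446380, (A,nl)→3603800; best=35480 via (A,hash)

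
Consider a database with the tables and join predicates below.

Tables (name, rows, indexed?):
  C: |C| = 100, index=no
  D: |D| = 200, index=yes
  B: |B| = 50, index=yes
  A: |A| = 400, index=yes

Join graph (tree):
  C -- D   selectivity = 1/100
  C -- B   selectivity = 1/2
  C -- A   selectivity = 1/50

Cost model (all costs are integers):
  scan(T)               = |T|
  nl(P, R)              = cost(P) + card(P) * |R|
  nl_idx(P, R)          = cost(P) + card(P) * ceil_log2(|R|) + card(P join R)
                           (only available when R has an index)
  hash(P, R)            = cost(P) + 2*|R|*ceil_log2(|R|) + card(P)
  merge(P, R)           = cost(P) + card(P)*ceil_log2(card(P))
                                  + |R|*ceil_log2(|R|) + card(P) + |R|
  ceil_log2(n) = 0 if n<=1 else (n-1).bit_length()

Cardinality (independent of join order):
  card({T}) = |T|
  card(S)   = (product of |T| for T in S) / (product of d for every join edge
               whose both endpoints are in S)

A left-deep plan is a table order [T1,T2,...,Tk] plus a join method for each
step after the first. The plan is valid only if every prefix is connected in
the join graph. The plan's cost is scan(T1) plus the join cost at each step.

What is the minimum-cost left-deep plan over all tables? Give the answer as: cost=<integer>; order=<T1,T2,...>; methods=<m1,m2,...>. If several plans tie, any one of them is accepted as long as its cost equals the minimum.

Selinger DP (subsets sized 1..n):
  {C}: scan cost=100, card=100
  {D}: scan cost=200, card=200
  {B}: scan cost=50, card=50
  {A}: scan cost=400, card=400
  {CD}: card=200; try (D,nl_idx)→1100, (C,hash)→1800, (D,merge)→2700, (C,merge)→2800, (D,hash)→3400, (D,nl)→20100 …(+1); best=1100 via (D,nl_idx)
  {BC}: card=2500; try (B,hash)→800, (C,merge)→1200, (B,merge)→1250, (C,hash)→1500, (B,nl_idx)→3200, (C,nl)→5050 …(+1); best=800 via (B,hash)
  {AC}: card=800; try (A,nl_idx)→1800, (C,hash)→2200, (A,merge)→4900, (C,merge)→5200, (A,hash)→7400, (A,nl)→40100 …(+1); best=1800 via (A,nl_idx)
  {BCD}: card=5000; try (B,hash)→1900, (B,merge)→3250, (D,hash)→6500, (B,nl_idx)→7300, (B,nl)→11100, (D,nl_idx)→25800 …(+2); best=1900 via (B,hash)
  {ACD}: card=1600; try (A,nl_idx)→4500, (D,hash)→5800, (A,merge)→6900, (A,hash)→8500, (D,nl_idx)→9800, (D,merge)→12400 …(+2); best=4500 via (A,nl_idx)
  {ABC}: card=20000; try (B,hash)→3200, (A,hash)→10500, (B,merge)→10950, (B,nl_idx)→26600, (A,merge)→37300, (B,nl)→41800 …(+2); best=3200 via (B,hash)
  {ABCD}: card=40000; try (B,hash)→6700, (A,hash)→14100, (B,merge)→24050, (D,hash)→26400, (B,nl_idx)→54100, (A,merge)→75900 …(+6); best=6700 via (B,hash)

cost=6700; order=C,D,A,B; methods=nl_idx,nl_idx,hash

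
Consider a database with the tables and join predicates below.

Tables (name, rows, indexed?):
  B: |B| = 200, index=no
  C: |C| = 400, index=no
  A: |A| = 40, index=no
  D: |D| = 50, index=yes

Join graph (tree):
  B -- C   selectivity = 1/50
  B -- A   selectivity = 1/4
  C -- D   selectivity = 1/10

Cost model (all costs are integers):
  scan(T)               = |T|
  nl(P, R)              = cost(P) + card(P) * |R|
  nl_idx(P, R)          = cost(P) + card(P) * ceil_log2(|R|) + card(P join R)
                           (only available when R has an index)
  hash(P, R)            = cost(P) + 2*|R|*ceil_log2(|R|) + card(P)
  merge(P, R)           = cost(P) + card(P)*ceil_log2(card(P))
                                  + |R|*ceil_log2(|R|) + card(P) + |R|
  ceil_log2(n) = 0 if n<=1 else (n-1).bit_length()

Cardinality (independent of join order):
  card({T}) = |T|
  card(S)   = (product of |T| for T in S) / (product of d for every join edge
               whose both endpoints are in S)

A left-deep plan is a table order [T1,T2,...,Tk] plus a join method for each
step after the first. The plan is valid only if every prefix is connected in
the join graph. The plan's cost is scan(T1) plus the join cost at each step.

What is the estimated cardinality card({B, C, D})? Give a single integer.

Tables in S: B(200), C(400), D(50)
Edges inside S: B-C(d=50), C-D(d=10)
numerator = 200 * 400 * 50 = 4000000
denominator = 50 * 10 = 500
card(S) = 4000000 / 500 = 8000

8000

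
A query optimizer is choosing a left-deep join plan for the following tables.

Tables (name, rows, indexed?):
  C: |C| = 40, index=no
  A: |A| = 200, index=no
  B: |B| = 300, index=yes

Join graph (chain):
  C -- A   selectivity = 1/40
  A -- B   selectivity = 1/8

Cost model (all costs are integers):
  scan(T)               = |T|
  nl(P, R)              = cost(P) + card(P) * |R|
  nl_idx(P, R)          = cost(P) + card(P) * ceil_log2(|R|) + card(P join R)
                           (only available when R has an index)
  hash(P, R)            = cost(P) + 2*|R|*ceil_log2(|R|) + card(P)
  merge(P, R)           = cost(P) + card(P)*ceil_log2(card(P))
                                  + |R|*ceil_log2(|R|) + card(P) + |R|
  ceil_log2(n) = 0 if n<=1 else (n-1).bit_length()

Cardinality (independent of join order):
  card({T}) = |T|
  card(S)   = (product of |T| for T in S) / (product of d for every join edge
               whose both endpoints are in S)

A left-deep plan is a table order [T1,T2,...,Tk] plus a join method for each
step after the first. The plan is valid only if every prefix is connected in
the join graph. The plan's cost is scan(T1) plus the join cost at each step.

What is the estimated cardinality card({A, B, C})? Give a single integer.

7500

Tables in S: A(200), B(300), C(40)
Edges inside S: C-A(d=40), A-B(d=8)
numerator = 200 * 300 * 40 = 2400000
denominator = 40 * 8 = 320
card(S) = 2400000 / 320 = 7500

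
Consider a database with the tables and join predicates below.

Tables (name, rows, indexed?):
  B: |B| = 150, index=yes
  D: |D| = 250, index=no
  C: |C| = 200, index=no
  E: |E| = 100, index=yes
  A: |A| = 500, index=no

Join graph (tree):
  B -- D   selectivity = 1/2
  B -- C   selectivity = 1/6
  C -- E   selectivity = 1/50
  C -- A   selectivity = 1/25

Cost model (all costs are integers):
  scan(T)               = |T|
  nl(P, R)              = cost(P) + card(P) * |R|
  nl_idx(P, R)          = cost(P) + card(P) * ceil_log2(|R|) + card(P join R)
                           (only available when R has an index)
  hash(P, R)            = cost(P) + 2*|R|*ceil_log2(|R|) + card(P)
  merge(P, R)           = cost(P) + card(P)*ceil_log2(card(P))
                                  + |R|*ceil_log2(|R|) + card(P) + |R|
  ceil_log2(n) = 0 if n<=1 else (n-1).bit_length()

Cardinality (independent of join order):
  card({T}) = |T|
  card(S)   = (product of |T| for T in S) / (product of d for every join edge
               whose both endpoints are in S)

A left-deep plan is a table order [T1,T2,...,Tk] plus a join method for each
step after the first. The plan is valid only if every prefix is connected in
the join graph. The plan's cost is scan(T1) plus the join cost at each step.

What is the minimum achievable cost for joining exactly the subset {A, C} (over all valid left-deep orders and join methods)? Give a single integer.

4200

Selinger DP over subsets of {A,C}:
  {C}: scan cost=200, card=200
  {A}: scan cost=500, card=500
  {AC}: card=4000; try (C,hash)→4200, (A,merge)→7000, (C,merge)→7300, (A,hash)→9400, (A,nl)→100200, (C,nl)→100500; best=4200 via (C,hash)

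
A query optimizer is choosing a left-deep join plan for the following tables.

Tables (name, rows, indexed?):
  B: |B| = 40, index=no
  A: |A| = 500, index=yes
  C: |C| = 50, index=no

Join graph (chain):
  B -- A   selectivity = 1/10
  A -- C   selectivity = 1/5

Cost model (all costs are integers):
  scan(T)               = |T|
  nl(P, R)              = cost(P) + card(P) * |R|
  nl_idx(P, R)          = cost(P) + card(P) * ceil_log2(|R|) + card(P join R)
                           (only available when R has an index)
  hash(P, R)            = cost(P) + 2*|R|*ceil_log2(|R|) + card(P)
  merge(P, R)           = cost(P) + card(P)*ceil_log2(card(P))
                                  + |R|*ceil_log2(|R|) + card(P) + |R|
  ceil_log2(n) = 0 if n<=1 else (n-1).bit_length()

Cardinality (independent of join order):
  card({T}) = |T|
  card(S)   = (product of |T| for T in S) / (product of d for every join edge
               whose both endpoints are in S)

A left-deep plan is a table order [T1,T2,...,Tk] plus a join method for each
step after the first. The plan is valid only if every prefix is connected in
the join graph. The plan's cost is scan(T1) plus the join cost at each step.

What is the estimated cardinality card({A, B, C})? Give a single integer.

Tables in S: A(500), B(40), C(50)
Edges inside S: B-A(d=10), A-C(d=5)
numerator = 500 * 40 * 50 = 1000000
denominator = 10 * 5 = 50
card(S) = 1000000 / 50 = 20000

20000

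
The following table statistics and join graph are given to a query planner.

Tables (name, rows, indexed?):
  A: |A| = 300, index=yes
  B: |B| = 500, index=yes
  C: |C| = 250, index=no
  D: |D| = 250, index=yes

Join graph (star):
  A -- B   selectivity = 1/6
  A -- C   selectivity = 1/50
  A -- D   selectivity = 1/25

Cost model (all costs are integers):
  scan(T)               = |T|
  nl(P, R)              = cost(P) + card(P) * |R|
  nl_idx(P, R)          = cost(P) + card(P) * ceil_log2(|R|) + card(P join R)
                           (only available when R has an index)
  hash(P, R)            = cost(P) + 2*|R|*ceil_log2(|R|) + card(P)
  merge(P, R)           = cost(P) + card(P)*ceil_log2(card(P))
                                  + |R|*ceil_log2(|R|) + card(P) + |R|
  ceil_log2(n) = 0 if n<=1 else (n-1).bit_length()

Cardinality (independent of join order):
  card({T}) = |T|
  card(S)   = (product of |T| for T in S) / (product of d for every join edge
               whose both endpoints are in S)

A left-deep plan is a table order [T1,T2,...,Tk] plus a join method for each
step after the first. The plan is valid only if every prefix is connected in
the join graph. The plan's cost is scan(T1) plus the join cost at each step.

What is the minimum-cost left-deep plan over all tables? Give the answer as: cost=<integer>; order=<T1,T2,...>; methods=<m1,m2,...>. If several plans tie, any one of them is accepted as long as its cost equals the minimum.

cost=33500; order=C,A,D,B; methods=nl_idx,hash,hash

Selinger DP (subsets sized 1..n):
  {A}: scan cost=300, card=300
  {B}: scan cost=500, card=500
  {C}: scan cost=250, card=250
  {D}: scan cost=250, card=250
  {AB}: card=25000; try (A,hash)→6400, (B,merge)→8300, (A,merge)→8500, (B,hash)→9600, (B,nl_idx)→28000, (A,nl_idx)→30000 …(+2); best=6400 via (A,hash)
  {AC}: card=1500; try (A,nl_idx)→4000, (C,hash)→4600, (A,merge)→5500, (C,merge)→5550, (A,hash)→5900, (A,nl)→75250 …(+1); best=4000 via (A,nl_idx)
  {AD}: card=3000; try (D,hash)→4600, (A,merge)→5500, (A,nl_idx)→5500, (D,merge)→5550, (D,nl_idx)→5700, (A,hash)→5900 …(+2); best=4600 via (D,hash)
  {ABC}: card=125000; try (B,hash)→14500, (B,merge)→27000, (C,hash)→35400, (B,nl_idx)→142500, (C,merge)→408650, (B,nl)→754000 …(+1); best=14500 via (B,hash)
  {ABD}: card=250000; try (B,hash)→16600, (D,hash)→35400, (B,merge)→48600, (B,nl_idx)→281600, (D,merge)→408650, (D,nl_idx)→456400 …(+2); best=16600 via (B,hash)
  {ACD}: card=15000; try (D,hash)→9500, (C,hash)→11600, (D,merge)→24250, (D,nl_idx)→31000, (C,merge)→45850, (D,nl)→379000 …(+1); best=9500 via (D,hash)
  {ABCD}: card=1250000; try (B,hash)→33500, (D,hash)→143500, (B,merge)→239500, (C,hash)→270600, (B,nl_idx)→1394500, (D,nl_idx)→2264500 …(+5); best=33500 via (B,hash)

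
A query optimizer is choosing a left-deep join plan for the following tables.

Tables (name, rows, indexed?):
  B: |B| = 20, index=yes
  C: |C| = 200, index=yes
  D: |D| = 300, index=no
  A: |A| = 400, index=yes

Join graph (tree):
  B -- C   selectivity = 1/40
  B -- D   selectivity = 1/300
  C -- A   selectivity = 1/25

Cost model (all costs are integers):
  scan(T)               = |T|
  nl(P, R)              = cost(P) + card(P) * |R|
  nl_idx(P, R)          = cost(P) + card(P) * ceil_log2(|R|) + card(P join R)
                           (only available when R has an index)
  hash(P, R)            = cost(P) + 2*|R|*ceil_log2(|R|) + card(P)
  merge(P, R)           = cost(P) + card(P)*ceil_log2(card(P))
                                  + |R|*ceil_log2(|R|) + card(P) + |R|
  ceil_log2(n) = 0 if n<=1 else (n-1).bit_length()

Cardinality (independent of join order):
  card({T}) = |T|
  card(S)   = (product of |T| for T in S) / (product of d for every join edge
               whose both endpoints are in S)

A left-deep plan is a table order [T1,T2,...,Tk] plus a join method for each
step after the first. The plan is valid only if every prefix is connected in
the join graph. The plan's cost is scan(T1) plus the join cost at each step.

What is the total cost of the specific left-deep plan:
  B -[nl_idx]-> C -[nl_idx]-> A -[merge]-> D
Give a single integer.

24980

step 1: scan B: cost=20, card=20
step 2: join C via nl_idx
    card(P join C) = 20*200/(40) = 100
    cost = 20 + 20*8 + 100 = 280
step 3: join A via nl_idx
    card(P join A) = 100*400/(25) = 1600
    cost = 280 + 100*9 + 1600 = 2780
step 4: join D via merge
    card(P join D) = 1600*300/(300) = 1600
    cost = 2780 + 1600*11 + 300*9 + 1600 + 300 = 24980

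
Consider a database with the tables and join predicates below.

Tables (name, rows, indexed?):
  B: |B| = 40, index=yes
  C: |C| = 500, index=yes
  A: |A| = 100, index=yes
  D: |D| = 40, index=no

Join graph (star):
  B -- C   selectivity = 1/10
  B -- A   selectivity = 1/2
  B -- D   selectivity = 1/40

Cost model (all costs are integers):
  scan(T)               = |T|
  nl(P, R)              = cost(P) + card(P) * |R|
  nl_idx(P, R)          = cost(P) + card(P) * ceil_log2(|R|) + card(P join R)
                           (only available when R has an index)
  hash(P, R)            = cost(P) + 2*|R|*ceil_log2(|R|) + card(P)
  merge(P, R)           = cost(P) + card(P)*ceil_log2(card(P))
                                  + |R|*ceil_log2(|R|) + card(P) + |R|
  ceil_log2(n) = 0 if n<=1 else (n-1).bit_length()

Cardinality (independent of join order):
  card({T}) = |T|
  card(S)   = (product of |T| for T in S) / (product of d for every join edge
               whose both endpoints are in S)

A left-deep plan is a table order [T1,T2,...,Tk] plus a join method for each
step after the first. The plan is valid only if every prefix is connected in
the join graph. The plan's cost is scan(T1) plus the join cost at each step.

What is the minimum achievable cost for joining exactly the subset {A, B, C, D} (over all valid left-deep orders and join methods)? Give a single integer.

6080

Selinger DP over subsets of {A,B,C,D}:
  {B}: scan cost=40, card=40
  {C}: scan cost=500, card=500
  {A}: scan cost=100, card=100
  {D}: scan cost=40, card=40
  {BC}: card=2000; try (B,hash)→1480, (C,nl_idx)→2400, (C,merge)→5320, (B,nl_idx)→5500, (B,merge)→5780, (C,hash)→9080 …(+2); best=1480 via (B,hash)
  {AB}: card=2000; try (B,hash)→680, (A,merge)→1120, (B,merge)→1180, (A,hash)→1480, (A,nl_idx)→2320, (B,nl_idx)→2700 …(+2); best=680 via (B,hash)
  {BD}: card=40; try (B,nl_idx)→320, (D,hash)→560, (B,hash)→560, (D,merge)→600, (B,merge)→600, (D,nl)→1640 …(+1); best=320 via (B,nl_idx)
  {ABC}: card=100000; try (A,hash)→4880, (C,hash)→11680, (A,merge)→26280, (C,merge)→29680, (A,nl_idx)→115480, (C,nl_idx)→118680 …(+2); best=4880 via (A,hash)
  {BCD}: card=2000; try (C,nl_idx)→2680, (D,hash)→3960, (C,merge)→5600, (C,hash)→9360, (C,nl)→20320, (D,merge)→25760 …(+1); best=2680 via (C,nl_idx)
  {ABD}: card=2000; try (A,merge)→1400, (A,hash)→1760, (A,nl_idx)→2600, (D,hash)→3160, (A,nl)→4320, (D,merge)→24960 …(+1); best=1400 via (A,merge)
  {ABCD}: card=100000; try (A,hash)→6080, (C,hash)→12400, (A,merge)→27480, (C,merge)→30400, (D,hash)→105360, (A,nl_idx)→116680 …(+5); best=6080 via (A,hash)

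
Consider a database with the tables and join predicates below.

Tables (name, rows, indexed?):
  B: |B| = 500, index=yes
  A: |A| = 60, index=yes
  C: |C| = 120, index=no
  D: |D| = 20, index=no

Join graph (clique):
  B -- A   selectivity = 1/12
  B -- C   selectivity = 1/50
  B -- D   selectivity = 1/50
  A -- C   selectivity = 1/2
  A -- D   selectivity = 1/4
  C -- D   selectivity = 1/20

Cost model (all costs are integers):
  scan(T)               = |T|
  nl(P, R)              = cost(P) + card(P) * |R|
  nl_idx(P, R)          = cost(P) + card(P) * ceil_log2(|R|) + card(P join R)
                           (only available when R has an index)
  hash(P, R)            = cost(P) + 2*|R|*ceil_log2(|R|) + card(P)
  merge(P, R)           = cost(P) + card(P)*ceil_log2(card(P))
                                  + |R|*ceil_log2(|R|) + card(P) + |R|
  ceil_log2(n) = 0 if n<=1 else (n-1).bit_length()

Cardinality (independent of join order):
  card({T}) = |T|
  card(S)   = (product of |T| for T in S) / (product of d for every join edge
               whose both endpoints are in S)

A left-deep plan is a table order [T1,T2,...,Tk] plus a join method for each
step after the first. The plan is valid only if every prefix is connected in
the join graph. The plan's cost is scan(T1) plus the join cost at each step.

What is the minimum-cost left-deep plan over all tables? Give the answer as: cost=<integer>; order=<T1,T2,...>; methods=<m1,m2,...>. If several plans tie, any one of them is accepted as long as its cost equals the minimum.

Selinger DP (subsets sized 1..n):
  {B}: scan cost=500, card=500
  {A}: scan cost=60, card=60
  {C}: scan cost=120, card=120
  {D}: scan cost=20, card=20
  {AB}: card=2500; try (A,hash)→1720, (B,nl_idx)→3100, (B,merge)→5480, (A,merge)→5920, (A,nl_idx)→6000, (B,hash)→9120 …(+2); best=1720 via (A,hash)
  {BC}: card=1200; try (B,nl_idx)→2400, (C,hash)→2680, (B,merge)→6080, (C,merge)→6460, (B,hash)→9240, (B,nl)→60120 …(+1); best=2400 via (B,nl_idx)
  {BD}: card=200; try (B,nl_idx)→400, (D,hash)→1200, (B,merge)→5140, (D,merge)→5620, (B,hash)→9040, (B,nl)→10020 …(+1); best=400 via (B,nl_idx)
  {AC}: card=3600; try (A,hash)→960, (C,merge)→1440, (A,merge)→1500, (C,hash)→1800, (A,nl_idx)→4440, (C,nl)→7260 …(+1); best=960 via (A,hash)
  {AD}: card=300; try (D,hash)→320, (A,nl_idx)→440, (A,merge)→560, (D,merge)→600, (A,hash)→760, (A,nl)→1220 …(+1); best=320 via (D,hash)
  {CD}: card=120; try (D,hash)→440, (C,merge)→1100, (D,merge)→1200, (C,hash)→1720, (C,nl)→2420, (D,nl)→2520; best=440 via (D,hash)
  {ABC}: card=3000; try (A,hash)→4320, (C,hash)→5900, (A,nl_idx)→12600, (B,hash)→13560, (A,merge)→17220, (C,merge)→35180 …(+5); best=4320 via (A,hash)
  {ABD}: card=250; try (A,hash)→1320, (A,nl_idx)→1850, (A,merge)→2620, (B,nl_idx)→3270, (D,hash)→4420, (B,merge)→8320 …(+5); best=1320 via (A,hash)
  {BCD}: card=24; try (B,nl_idx)→1544, (C,hash)→2280, (C,merge)→3160, (D,hash)→3800, (B,merge)→6400, (B,hash)→9560 …(+4); best=1544 via (B,nl_idx)
  {ACD}: card=900; try (A,hash)→1280, (A,merge)→1820, (A,nl_idx)→2060, (C,hash)→2300, (C,merge)→4280, (D,hash)→4760 …(+4); best=1280 via (A,hash)
  {ABCD}: card=15; try (A,nl_idx)→1703, (A,merge)→2108, (A,hash)→2288, (A,nl)→2984, (C,hash)→3250, (C,merge)→4530 …(+8); best=1703 via (A,nl_idx)

cost=1703; order=C,D,B,A; methods=hash,nl_idx,nl_idx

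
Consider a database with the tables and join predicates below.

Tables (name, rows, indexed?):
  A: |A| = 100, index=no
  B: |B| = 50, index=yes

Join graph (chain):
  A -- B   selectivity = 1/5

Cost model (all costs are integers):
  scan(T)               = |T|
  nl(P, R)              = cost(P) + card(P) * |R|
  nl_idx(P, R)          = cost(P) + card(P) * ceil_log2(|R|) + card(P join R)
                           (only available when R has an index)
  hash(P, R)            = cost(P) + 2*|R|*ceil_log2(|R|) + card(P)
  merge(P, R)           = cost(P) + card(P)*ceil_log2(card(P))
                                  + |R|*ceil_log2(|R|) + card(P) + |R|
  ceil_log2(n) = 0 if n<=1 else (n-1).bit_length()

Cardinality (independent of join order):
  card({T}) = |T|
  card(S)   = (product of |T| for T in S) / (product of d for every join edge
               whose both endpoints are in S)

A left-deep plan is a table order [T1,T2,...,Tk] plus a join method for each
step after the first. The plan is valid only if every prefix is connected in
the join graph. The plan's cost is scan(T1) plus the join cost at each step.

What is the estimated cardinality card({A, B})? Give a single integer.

Tables in S: A(100), B(50)
Edges inside S: A-B(d=5)
numerator = 100 * 50 = 5000
denominator = 5 = 5
card(S) = 5000 / 5 = 1000

1000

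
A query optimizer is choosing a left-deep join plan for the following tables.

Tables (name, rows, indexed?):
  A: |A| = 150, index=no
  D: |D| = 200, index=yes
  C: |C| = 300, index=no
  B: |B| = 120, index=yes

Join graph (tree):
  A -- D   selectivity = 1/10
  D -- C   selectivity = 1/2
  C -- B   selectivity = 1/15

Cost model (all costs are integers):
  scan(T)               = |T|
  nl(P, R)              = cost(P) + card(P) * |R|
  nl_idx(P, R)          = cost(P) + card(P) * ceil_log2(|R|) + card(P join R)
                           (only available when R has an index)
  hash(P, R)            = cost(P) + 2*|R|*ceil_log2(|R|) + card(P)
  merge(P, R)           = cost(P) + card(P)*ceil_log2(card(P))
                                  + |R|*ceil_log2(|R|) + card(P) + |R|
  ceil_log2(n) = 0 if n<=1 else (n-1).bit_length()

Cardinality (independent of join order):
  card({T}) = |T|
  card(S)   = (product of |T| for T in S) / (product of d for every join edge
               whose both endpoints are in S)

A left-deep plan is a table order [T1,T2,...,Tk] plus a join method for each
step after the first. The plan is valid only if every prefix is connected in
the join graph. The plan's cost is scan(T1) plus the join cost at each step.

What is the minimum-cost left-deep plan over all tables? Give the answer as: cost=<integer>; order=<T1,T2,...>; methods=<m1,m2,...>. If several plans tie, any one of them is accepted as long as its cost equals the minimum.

cost=250280; order=C,B,D,A; methods=hash,hash,hash

Selinger DP (subsets sized 1..n):
  {A}: scan cost=150, card=150
  {D}: scan cost=200, card=200
  {C}: scan cost=300, card=300
  {B}: scan cost=120, card=120
  {AD}: card=3000; try (A,hash)→2800, (D,merge)→3300, (A,merge)→3350, (D,hash)→3500, (D,nl_idx)→4350, (D,nl)→30150 …(+1); best=2800 via (A,hash)
  {CD}: card=30000; try (D,hash)→3800, (C,merge)→5000, (D,merge)→5100, (C,hash)→5800, (D,nl_idx)→32700, (C,nl)→60200 …(+1); best=3800 via (D,hash)
  {BC}: card=2400; try (B,hash)→2280, (C,merge)→4080, (B,merge)→4260, (B,nl_idx)→4800, (C,hash)→5640, (C,nl)→36120 …(+1); best=2280 via (B,hash)
  {ACD}: card=450000; try (C,hash)→11200, (A,hash)→36200, (C,merge)→44800, (A,merge)→485150, (C,nl)→902800, (A,nl)→4503800; best=11200 via (C,hash)
  {BCD}: card=240000; try (D,hash)→7880, (D,merge)→35280, (B,hash)→35480, (D,nl_idx)→261480, (B,nl_idx)→453800, (D,nl)→482280 …(+2); best=7880 via (D,hash)
  {ABCD}: card=3600000; try (A,hash)→250280, (B,hash)→462880, (A,merge)→4569230, (B,nl_idx)→6761200, (B,merge)→9012160, (A,nl)→36007880 …(+1); best=250280 via (A,hash)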